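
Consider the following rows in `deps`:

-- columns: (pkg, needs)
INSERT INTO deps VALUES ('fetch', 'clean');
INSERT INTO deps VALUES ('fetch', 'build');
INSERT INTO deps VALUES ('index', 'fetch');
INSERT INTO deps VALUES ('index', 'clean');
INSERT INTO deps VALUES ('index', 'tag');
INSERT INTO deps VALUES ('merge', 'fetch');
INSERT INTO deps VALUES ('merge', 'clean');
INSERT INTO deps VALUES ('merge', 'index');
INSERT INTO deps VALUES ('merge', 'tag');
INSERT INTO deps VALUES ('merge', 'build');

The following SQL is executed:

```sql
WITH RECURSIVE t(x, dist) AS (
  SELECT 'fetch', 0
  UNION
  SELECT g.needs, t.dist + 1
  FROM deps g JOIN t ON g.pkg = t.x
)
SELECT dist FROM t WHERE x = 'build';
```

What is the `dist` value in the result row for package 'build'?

1

Base: (fetch, dist=0).
Iteration 1: edges from {fetch} -> (build, dist=1), (clean, dist=1).
Iteration 2: no outgoing edges from {build,clean}; recursion stops.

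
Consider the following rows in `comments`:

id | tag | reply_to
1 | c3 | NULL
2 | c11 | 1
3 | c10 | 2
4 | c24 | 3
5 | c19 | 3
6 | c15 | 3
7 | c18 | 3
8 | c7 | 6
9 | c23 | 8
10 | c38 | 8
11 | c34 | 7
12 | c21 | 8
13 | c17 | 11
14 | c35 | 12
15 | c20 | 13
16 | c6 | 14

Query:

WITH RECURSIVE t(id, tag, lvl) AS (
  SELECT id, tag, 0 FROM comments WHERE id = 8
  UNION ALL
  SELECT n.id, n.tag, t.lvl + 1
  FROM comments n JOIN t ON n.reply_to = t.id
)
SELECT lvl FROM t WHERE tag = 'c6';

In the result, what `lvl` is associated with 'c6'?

3

Base: id=8 (c7) at lvl 0.
Iteration 1: rows with reply_to in {8} -> c23 (id 9, lvl 1), c38 (id 10, lvl 1), c21 (id 12, lvl 1).
Iteration 2: rows with reply_to in {9,10,12} -> c35 (id 14, lvl 2).
Iteration 3: rows with reply_to in {14} -> c6 (id 16, lvl 3).
Iteration 4: no rows with reply_to in {16}; recursion stops.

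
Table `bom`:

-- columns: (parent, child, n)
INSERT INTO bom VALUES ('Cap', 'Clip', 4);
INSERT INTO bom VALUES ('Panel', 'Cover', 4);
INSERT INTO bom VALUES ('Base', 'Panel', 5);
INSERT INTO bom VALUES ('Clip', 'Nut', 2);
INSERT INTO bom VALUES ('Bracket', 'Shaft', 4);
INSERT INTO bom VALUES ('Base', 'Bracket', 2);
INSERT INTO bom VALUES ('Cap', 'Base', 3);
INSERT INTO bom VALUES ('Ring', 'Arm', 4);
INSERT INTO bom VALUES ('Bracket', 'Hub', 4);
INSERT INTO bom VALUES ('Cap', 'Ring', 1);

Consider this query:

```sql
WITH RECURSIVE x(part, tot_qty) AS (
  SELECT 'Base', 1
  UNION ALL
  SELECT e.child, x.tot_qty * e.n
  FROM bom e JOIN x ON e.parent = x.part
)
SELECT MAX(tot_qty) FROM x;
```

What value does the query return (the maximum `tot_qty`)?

20

Base: (Base, tot_qty=1).
Iteration 1: components of {Base} -> Bracket = 1*2 = 2, Panel = 1*5 = 5.
Iteration 2: components of {Bracket,Panel} -> Cover = 5*4 = 20, Hub = 2*4 = 8, Shaft = 2*4 = 8.
Iteration 3: no further components; recursion stops.
tot_qty values: 1, 5, 2, 20, 8, 8; the maximum is 20.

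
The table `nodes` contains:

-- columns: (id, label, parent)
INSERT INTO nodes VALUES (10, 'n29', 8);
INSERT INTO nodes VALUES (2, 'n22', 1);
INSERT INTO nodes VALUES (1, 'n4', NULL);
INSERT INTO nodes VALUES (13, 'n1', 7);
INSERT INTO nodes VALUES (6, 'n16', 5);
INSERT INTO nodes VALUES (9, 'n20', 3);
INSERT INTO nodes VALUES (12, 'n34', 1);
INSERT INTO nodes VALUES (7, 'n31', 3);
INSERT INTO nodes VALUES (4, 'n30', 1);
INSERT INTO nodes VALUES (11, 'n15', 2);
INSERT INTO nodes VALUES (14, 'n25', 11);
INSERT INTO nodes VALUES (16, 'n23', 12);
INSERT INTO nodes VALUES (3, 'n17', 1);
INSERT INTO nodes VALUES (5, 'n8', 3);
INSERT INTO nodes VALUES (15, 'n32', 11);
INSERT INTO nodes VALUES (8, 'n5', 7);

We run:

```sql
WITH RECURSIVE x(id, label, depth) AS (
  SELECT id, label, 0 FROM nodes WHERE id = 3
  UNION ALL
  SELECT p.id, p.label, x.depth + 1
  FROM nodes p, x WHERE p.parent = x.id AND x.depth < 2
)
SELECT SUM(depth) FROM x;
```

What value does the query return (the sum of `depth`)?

Base: id=3 (n17) at depth 0.
Iteration 1: rows with parent in {3} -> n8 (id 5, depth 1), n31 (id 7, depth 1), n20 (id 9, depth 1).
Iteration 2: rows with parent in {5,7,9} -> n16 (id 6, depth 2), n5 (id 8, depth 2), n1 (id 13, depth 2).
Iteration 3: depth < 2 fails for all current rows; recursion stops.
SUM(depth) = 0 + 1 + 1 + 1 + 2 + 2 + 2 = 9.

9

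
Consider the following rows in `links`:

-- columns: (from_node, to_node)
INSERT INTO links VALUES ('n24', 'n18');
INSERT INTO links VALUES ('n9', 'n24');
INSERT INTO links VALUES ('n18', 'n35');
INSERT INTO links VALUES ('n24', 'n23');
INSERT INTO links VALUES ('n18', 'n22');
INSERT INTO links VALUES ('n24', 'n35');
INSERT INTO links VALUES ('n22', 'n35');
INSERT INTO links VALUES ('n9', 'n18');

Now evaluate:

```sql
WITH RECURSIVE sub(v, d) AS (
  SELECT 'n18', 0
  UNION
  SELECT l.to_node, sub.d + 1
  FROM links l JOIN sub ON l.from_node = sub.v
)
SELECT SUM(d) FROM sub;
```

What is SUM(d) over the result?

4

Base: (n18, d=0).
Iteration 1: edges from {n18} -> (n22, d=1), (n35, d=1).
Iteration 2: edges from {n22,n35} -> (n35, d=2).
Iteration 3: no outgoing edges from {n35}; recursion stops.
SUM(d) = 0 + 1 + 1 + 2 = 4.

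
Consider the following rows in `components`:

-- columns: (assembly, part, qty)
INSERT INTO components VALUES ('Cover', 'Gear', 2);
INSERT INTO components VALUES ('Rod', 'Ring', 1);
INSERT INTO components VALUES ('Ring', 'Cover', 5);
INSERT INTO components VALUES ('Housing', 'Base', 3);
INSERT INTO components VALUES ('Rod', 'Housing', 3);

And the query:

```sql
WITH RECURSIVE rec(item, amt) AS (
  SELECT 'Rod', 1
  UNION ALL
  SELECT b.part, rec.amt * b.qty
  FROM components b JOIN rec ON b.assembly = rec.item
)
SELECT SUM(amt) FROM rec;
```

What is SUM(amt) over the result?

Base: (Rod, amt=1).
Iteration 1: components of {Rod} -> Housing = 1*3 = 3, Ring = 1*1 = 1.
Iteration 2: components of {Housing,Ring} -> Base = 3*3 = 9, Cover = 1*5 = 5.
Iteration 3: components of {Base,Cover} -> Gear = 5*2 = 10.
Iteration 4: no further components; recursion stops.
SUM(amt) = 1 + 1 + 3 + 5 + 9 + 10 = 29.

29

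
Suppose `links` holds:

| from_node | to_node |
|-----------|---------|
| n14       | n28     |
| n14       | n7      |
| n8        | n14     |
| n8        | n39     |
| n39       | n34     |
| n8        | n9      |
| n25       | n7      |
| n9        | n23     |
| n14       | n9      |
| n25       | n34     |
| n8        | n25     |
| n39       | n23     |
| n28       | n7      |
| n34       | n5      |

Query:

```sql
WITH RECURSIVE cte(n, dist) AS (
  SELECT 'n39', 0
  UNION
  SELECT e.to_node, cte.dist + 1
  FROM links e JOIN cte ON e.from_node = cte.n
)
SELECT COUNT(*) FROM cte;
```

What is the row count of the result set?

4

Base: (n39, dist=0).
Iteration 1: edges from {n39} -> (n23, dist=1), (n34, dist=1).
Iteration 2: edges from {n23,n34} -> (n5, dist=2).
Iteration 3: no outgoing edges from {n5}; recursion stops.
Total rows emitted: 4.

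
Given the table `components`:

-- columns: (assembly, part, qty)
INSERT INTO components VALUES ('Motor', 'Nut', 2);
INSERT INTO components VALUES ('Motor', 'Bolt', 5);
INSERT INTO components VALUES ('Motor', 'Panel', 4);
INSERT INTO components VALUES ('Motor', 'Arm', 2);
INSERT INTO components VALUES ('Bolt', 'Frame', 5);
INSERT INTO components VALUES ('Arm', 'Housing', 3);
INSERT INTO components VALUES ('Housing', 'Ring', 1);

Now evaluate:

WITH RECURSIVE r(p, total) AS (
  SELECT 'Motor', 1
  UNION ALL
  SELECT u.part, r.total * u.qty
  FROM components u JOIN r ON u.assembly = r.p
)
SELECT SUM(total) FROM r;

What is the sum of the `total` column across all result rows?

51

Base: (Motor, total=1).
Iteration 1: components of {Motor} -> Arm = 1*2 = 2, Bolt = 1*5 = 5, Nut = 1*2 = 2, Panel = 1*4 = 4.
Iteration 2: components of {Arm,Bolt,Nut,Panel} -> Frame = 5*5 = 25, Housing = 2*3 = 6.
Iteration 3: components of {Frame,Housing} -> Ring = 6*1 = 6.
Iteration 4: no further components; recursion stops.
SUM(total) = 1 + 2 + 5 + 4 + 2 + 25 + 6 + 6 = 51.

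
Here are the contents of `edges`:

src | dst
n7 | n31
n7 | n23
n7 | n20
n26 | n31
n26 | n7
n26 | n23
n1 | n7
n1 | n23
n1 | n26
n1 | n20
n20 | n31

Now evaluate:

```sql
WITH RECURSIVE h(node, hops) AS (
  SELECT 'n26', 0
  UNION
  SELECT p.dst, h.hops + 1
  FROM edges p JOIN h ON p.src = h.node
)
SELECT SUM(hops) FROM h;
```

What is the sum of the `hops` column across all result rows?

12

Base: (n26, hops=0).
Iteration 1: edges from {n26} -> (n23, hops=1), (n31, hops=1), (n7, hops=1).
Iteration 2: edges from {n23,n31,n7} -> (n20, hops=2), (n23, hops=2), (n31, hops=2).
Iteration 3: edges from {n20,n23,n31} -> (n31, hops=3).
Iteration 4: no outgoing edges from {n31}; recursion stops.
SUM(hops) = 0 + 1 + 1 + 1 + 2 + 2 + 2 + 3 = 12.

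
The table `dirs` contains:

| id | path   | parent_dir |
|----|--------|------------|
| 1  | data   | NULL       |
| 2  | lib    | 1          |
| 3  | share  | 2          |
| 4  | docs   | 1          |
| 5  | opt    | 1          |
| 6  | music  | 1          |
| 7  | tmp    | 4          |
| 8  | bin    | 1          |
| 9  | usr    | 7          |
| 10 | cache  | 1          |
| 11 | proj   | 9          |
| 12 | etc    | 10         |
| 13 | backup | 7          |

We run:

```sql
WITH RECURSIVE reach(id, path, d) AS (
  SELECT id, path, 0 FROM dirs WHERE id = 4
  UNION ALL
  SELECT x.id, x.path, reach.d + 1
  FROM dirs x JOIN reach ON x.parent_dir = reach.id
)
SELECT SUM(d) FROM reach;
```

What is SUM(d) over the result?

8

Base: id=4 (docs) at d 0.
Iteration 1: rows with parent_dir in {4} -> tmp (id 7, d 1).
Iteration 2: rows with parent_dir in {7} -> usr (id 9, d 2), backup (id 13, d 2).
Iteration 3: rows with parent_dir in {9,13} -> proj (id 11, d 3).
Iteration 4: no rows with parent_dir in {11}; recursion stops.
SUM(d) = 0 + 1 + 2 + 2 + 3 = 8.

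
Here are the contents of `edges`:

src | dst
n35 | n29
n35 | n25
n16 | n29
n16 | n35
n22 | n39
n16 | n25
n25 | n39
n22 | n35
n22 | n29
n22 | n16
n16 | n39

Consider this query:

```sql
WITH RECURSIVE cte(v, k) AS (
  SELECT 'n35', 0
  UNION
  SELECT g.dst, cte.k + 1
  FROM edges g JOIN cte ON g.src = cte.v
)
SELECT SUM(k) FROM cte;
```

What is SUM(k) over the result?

4

Base: (n35, k=0).
Iteration 1: edges from {n35} -> (n25, k=1), (n29, k=1).
Iteration 2: edges from {n25,n29} -> (n39, k=2).
Iteration 3: no outgoing edges from {n39}; recursion stops.
SUM(k) = 0 + 1 + 1 + 2 = 4.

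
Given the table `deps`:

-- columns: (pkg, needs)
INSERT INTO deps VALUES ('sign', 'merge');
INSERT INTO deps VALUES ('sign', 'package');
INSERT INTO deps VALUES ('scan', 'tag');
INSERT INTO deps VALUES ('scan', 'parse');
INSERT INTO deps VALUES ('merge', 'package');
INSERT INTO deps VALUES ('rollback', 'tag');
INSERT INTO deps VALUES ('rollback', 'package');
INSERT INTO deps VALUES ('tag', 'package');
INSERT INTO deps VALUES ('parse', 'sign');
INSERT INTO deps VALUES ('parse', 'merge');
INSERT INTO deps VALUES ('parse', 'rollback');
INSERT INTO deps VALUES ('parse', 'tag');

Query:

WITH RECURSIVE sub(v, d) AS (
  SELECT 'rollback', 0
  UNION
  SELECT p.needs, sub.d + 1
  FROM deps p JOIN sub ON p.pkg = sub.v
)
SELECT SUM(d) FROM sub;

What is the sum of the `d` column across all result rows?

4

Base: (rollback, d=0).
Iteration 1: edges from {rollback} -> (package, d=1), (tag, d=1).
Iteration 2: edges from {package,tag} -> (package, d=2).
Iteration 3: no outgoing edges from {package}; recursion stops.
SUM(d) = 0 + 1 + 1 + 2 = 4.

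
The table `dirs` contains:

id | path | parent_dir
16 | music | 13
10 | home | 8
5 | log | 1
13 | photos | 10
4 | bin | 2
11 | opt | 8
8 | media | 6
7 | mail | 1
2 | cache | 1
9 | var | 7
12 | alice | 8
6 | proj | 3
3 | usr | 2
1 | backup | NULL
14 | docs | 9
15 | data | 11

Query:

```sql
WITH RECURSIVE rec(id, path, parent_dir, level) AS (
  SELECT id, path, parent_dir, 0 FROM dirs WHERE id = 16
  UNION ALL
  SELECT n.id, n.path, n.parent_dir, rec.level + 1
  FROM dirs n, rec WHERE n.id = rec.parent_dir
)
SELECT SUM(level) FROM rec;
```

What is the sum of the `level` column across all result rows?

Base: id=16 (music), parent_dir=13, level 0.
Iteration 1: join on id=13 -> photos (id 13, parent_dir=10, level 1).
Iteration 2: join on id=10 -> home (id 10, parent_dir=8, level 2).
Iteration 3: join on id=8 -> media (id 8, parent_dir=6, level 3).
Iteration 4: join on id=6 -> proj (id 6, parent_dir=3, level 4).
Iteration 5: join on id=3 -> usr (id 3, parent_dir=2, level 5).
Iteration 6: join on id=2 -> cache (id 2, parent_dir=1, level 6).
Iteration 7: join on id=1 -> backup (id 1, parent_dir=NULL, level 7).
Iteration 8: parent_dir is NULL; no match; recursion stops.
SUM(level) = 0 + 1 + 2 + 3 + 4 + 5 + 6 + 7 = 28.

28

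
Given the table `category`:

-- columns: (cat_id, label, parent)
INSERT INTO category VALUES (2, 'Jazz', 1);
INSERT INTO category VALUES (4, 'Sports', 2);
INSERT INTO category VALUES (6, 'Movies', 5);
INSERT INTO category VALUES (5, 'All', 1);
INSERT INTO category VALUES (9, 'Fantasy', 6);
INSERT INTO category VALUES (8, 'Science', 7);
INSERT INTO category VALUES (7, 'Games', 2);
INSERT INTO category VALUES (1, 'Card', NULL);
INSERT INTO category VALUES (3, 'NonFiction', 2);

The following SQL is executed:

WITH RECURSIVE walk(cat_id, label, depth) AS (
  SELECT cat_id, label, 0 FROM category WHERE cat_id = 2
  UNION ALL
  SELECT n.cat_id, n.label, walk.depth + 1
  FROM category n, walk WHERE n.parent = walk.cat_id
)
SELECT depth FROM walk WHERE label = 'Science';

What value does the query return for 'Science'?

Base: cat_id=2 (Jazz) at depth 0.
Iteration 1: rows with parent in {2} -> NonFiction (id 3, depth 1), Sports (id 4, depth 1), Games (id 7, depth 1).
Iteration 2: rows with parent in {3,4,7} -> Science (id 8, depth 2).
Iteration 3: no rows with parent in {8}; recursion stops.

2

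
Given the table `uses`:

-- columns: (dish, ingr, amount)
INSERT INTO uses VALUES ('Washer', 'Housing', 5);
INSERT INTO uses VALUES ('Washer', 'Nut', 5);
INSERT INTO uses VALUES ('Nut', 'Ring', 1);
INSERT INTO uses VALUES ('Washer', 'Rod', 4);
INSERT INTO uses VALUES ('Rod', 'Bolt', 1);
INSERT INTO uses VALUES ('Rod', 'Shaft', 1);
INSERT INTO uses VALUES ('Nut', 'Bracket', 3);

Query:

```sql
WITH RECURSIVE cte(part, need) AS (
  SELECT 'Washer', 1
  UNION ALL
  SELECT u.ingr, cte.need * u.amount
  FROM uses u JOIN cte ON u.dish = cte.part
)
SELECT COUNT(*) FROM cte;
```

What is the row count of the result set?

Base: (Washer, need=1).
Iteration 1: components of {Washer} -> Housing = 1*5 = 5, Nut = 1*5 = 5, Rod = 1*4 = 4.
Iteration 2: components of {Housing,Nut,Rod} -> Bolt = 4*1 = 4, Bracket = 5*3 = 15, Ring = 5*1 = 5, Shaft = 4*1 = 4.
Iteration 3: no further components; recursion stops.
Total rows emitted: 8.

8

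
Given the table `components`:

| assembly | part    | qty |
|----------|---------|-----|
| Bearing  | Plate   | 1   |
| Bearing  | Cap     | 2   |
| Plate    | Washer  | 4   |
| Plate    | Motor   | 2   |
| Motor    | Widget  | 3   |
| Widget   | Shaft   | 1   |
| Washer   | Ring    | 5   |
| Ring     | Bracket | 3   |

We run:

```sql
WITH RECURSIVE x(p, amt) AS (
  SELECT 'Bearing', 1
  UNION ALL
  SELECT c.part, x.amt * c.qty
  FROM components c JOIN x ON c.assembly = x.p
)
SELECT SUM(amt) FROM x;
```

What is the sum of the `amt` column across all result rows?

Base: (Bearing, amt=1).
Iteration 1: components of {Bearing} -> Cap = 1*2 = 2, Plate = 1*1 = 1.
Iteration 2: components of {Cap,Plate} -> Motor = 1*2 = 2, Washer = 1*4 = 4.
Iteration 3: components of {Motor,Washer} -> Ring = 4*5 = 20, Widget = 2*3 = 6.
Iteration 4: components of {Ring,Widget} -> Bracket = 20*3 = 60, Shaft = 6*1 = 6.
Iteration 5: no further components; recursion stops.
SUM(amt) = 1 + 1 + 2 + 4 + 2 + 20 + 6 + 60 + 6 = 102.

102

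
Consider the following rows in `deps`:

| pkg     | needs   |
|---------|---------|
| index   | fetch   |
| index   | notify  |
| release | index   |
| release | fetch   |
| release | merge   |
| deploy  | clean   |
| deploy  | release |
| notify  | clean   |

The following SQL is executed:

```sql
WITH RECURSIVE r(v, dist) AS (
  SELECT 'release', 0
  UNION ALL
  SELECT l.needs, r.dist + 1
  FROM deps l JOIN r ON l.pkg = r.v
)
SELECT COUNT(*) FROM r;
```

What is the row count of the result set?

Base: (release, dist=0).
Iteration 1: edges from {release} -> (fetch, dist=1), (index, dist=1), (merge, dist=1).
Iteration 2: edges from {fetch,index,merge} -> (fetch, dist=2), (notify, dist=2).
Iteration 3: edges from {fetch,notify} -> (clean, dist=3).
Iteration 4: no outgoing edges from {clean}; recursion stops.
Total rows emitted: 7.

7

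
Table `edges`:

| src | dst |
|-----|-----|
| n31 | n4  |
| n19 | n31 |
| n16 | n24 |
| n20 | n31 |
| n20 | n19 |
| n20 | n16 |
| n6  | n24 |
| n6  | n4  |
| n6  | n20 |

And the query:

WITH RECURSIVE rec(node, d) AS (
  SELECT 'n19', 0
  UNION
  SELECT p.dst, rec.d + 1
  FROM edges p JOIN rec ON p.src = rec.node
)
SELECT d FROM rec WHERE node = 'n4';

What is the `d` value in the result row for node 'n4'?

2

Base: (n19, d=0).
Iteration 1: edges from {n19} -> (n31, d=1).
Iteration 2: edges from {n31} -> (n4, d=2).
Iteration 3: no outgoing edges from {n4}; recursion stops.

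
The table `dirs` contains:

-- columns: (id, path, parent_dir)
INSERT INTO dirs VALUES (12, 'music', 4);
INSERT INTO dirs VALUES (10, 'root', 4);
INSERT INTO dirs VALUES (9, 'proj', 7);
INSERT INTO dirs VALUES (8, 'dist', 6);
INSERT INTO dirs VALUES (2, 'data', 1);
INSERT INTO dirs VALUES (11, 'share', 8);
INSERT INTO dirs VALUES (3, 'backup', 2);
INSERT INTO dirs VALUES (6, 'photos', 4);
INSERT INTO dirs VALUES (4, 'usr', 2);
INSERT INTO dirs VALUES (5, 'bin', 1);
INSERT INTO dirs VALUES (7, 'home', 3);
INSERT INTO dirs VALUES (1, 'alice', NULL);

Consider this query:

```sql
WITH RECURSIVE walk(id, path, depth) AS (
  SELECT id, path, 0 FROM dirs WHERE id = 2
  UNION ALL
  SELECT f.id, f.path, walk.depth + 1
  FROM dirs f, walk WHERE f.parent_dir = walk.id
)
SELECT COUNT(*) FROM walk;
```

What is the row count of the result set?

10

Base: id=2 (data) at depth 0.
Iteration 1: rows with parent_dir in {2} -> backup (id 3, depth 1), usr (id 4, depth 1).
Iteration 2: rows with parent_dir in {3,4} -> photos (id 6, depth 2), home (id 7, depth 2), root (id 10, depth 2), music (id 12, depth 2).
Iteration 3: rows with parent_dir in {6,7,10,12} -> dist (id 8, depth 3), proj (id 9, depth 3).
Iteration 4: rows with parent_dir in {8,9} -> share (id 11, depth 4).
Iteration 5: no rows with parent_dir in {11}; recursion stops.
Total rows emitted: 10.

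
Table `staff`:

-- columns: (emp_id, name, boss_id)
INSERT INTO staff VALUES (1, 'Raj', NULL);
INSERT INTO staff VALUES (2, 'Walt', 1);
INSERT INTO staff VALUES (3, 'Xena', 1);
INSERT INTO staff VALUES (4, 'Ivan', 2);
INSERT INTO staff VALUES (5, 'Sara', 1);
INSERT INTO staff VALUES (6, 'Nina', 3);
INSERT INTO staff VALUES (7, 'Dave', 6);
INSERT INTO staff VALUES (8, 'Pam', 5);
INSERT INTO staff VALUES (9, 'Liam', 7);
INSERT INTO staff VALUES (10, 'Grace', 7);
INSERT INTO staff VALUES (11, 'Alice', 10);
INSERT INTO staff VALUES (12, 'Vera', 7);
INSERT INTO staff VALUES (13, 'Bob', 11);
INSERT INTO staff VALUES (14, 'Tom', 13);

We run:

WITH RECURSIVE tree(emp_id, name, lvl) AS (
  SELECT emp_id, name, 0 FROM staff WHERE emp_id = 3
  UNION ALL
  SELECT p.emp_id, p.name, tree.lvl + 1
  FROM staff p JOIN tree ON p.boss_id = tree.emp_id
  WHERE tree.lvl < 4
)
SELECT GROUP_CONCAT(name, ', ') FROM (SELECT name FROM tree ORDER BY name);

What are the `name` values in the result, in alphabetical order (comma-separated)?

Alice, Dave, Grace, Liam, Nina, Vera, Xena

Base: emp_id=3 (Xena) at lvl 0.
Iteration 1: rows with boss_id in {3} -> Nina (id 6, lvl 1).
Iteration 2: rows with boss_id in {6} -> Dave (id 7, lvl 2).
Iteration 3: rows with boss_id in {7} -> Liam (id 9, lvl 3), Grace (id 10, lvl 3), Vera (id 12, lvl 3).
Iteration 4: rows with boss_id in {9,10,12} -> Alice (id 11, lvl 4).
Iteration 5: lvl < 4 fails for all current rows; recursion stops.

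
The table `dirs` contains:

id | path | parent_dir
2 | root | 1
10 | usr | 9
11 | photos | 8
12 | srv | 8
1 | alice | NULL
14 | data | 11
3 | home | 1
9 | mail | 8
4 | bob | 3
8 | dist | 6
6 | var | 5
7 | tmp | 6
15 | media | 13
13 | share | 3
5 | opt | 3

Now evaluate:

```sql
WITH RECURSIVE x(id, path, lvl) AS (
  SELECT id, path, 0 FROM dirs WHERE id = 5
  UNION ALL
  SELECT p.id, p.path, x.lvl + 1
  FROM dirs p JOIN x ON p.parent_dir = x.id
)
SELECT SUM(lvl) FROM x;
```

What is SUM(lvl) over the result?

Base: id=5 (opt) at lvl 0.
Iteration 1: rows with parent_dir in {5} -> var (id 6, lvl 1).
Iteration 2: rows with parent_dir in {6} -> tmp (id 7, lvl 2), dist (id 8, lvl 2).
Iteration 3: rows with parent_dir in {7,8} -> mail (id 9, lvl 3), photos (id 11, lvl 3), srv (id 12, lvl 3).
Iteration 4: rows with parent_dir in {9,11,12} -> usr (id 10, lvl 4), data (id 14, lvl 4).
Iteration 5: no rows with parent_dir in {10,14}; recursion stops.
SUM(lvl) = 0 + 1 + 2 + 2 + 3 + 3 + 3 + 4 + 4 = 22.

22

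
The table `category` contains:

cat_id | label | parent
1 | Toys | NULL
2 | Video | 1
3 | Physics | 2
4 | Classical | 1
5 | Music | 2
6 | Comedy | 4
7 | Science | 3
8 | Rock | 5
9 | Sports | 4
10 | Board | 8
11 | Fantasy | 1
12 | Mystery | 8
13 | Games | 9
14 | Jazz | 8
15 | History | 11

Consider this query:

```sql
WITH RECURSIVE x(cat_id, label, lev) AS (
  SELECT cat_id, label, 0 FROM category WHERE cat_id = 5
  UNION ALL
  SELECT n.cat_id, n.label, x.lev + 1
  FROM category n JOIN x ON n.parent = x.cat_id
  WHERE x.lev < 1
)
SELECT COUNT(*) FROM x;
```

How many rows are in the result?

2

Base: cat_id=5 (Music) at lev 0.
Iteration 1: rows with parent in {5} -> Rock (id 8, lev 1).
Iteration 2: lev < 1 fails for all current rows; recursion stops.
Total rows emitted: 2.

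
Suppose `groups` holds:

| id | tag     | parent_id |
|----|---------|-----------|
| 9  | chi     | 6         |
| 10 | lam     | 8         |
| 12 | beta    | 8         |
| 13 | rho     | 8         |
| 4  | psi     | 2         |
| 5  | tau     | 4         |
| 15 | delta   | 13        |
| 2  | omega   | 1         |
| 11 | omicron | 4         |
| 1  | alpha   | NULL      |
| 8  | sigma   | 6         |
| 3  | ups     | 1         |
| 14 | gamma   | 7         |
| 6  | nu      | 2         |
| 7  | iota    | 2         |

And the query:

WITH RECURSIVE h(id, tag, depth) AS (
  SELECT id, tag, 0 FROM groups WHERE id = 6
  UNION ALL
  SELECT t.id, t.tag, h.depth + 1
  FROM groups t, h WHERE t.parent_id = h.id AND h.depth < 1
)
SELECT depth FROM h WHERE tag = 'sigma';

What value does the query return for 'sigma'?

Base: id=6 (nu) at depth 0.
Iteration 1: rows with parent_id in {6} -> sigma (id 8, depth 1), chi (id 9, depth 1).
Iteration 2: depth < 1 fails for all current rows; recursion stops.

1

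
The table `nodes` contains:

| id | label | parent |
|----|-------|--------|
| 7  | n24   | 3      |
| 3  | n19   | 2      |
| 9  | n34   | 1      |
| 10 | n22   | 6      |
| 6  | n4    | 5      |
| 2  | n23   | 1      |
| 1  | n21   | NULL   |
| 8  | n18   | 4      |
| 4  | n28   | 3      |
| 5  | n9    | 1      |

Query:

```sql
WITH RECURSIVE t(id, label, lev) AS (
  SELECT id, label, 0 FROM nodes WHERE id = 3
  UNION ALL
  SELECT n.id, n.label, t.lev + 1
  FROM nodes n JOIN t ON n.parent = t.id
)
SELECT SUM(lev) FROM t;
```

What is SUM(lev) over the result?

Base: id=3 (n19) at lev 0.
Iteration 1: rows with parent in {3} -> n28 (id 4, lev 1), n24 (id 7, lev 1).
Iteration 2: rows with parent in {4,7} -> n18 (id 8, lev 2).
Iteration 3: no rows with parent in {8}; recursion stops.
SUM(lev) = 0 + 1 + 1 + 2 = 4.

4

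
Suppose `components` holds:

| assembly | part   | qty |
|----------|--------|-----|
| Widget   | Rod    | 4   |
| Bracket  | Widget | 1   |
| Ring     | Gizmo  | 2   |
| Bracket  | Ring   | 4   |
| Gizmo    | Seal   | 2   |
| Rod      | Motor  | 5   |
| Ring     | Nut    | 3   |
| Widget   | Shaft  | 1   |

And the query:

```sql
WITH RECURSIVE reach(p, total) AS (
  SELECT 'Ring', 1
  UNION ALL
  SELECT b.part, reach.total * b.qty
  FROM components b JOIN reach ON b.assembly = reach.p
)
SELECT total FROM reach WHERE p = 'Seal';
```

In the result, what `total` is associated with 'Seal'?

4

Base: (Ring, total=1).
Iteration 1: components of {Ring} -> Gizmo = 1*2 = 2, Nut = 1*3 = 3.
Iteration 2: components of {Gizmo,Nut} -> Seal = 2*2 = 4.
Iteration 3: no further components; recursion stops.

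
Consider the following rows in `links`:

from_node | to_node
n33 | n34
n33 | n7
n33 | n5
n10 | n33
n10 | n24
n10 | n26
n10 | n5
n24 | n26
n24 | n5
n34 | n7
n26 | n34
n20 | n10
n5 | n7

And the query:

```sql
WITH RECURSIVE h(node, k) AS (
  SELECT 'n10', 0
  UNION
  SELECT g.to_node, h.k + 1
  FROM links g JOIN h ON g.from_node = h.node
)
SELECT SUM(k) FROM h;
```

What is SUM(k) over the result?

Base: (n10, k=0).
Iteration 1: edges from {n10} -> (n24, k=1), (n26, k=1), (n33, k=1), (n5, k=1).
Iteration 2: edges from {n24,n26,n33,n5} -> (n26, k=2), (n34, k=2), (n5, k=2), (n7, k=2). [UNION drops 3 duplicate row(s)]
Iteration 3: edges from {n26,n34,n5,n7} -> (n34, k=3), (n7, k=3). [UNION drops 1 duplicate row(s)]
Iteration 4: edges from {n34,n7} -> (n7, k=4).
Iteration 5: no outgoing edges from {n7}; recursion stops.
SUM(k) = 0 + 1 + 1 + 1 + 1 + 2 + 2 + 2 + 2 + 3 + 3 + 4 = 22.

22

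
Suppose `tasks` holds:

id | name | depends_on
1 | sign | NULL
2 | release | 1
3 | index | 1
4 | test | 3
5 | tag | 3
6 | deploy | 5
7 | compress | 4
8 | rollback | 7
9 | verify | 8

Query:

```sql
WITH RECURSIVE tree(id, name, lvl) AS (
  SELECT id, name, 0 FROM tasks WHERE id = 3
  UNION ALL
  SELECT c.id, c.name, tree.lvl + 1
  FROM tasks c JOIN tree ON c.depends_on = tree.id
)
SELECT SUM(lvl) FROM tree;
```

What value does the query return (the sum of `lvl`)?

Base: id=3 (index) at lvl 0.
Iteration 1: rows with depends_on in {3} -> test (id 4, lvl 1), tag (id 5, lvl 1).
Iteration 2: rows with depends_on in {4,5} -> deploy (id 6, lvl 2), compress (id 7, lvl 2).
Iteration 3: rows with depends_on in {6,7} -> rollback (id 8, lvl 3).
Iteration 4: rows with depends_on in {8} -> verify (id 9, lvl 4).
Iteration 5: no rows with depends_on in {9}; recursion stops.
SUM(lvl) = 0 + 1 + 1 + 2 + 2 + 3 + 4 = 13.

13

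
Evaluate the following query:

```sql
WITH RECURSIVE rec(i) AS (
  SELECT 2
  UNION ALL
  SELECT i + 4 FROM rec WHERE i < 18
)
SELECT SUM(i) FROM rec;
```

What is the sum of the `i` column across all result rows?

50

Base: i=2.
Iteration 1: 2 < 18 holds -> i = 2 + 4 = 6.
Iteration 2: 6 < 18 holds -> i = 6 + 4 = 10.
Iteration 3: 10 < 18 holds -> i = 10 + 4 = 14.
Iteration 4: 14 < 18 holds -> i = 14 + 4 = 18.
Iteration 5: 18 < 18 fails; recursion stops.
SUM(i) = 2 + 6 + 10 + 14 + 18 = 50.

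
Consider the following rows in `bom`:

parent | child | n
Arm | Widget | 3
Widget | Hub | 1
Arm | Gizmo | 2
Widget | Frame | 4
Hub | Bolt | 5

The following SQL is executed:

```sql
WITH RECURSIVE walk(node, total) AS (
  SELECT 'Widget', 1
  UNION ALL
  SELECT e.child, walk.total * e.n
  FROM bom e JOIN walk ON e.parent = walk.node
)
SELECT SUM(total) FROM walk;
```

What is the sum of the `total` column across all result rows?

Base: (Widget, total=1).
Iteration 1: components of {Widget} -> Frame = 1*4 = 4, Hub = 1*1 = 1.
Iteration 2: components of {Frame,Hub} -> Bolt = 1*5 = 5.
Iteration 3: no further components; recursion stops.
SUM(total) = 1 + 1 + 4 + 5 = 11.

11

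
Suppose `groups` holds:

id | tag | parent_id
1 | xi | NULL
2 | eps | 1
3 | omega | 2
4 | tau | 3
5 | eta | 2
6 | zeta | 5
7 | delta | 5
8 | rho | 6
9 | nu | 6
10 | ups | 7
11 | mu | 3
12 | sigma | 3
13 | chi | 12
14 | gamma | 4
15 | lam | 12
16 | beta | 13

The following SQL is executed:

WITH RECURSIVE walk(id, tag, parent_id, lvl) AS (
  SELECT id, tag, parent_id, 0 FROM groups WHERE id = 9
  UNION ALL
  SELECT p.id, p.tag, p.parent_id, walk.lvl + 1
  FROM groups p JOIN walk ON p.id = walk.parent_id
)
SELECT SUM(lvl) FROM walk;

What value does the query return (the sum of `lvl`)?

10

Base: id=9 (nu), parent_id=6, lvl 0.
Iteration 1: join on id=6 -> zeta (id 6, parent_id=5, lvl 1).
Iteration 2: join on id=5 -> eta (id 5, parent_id=2, lvl 2).
Iteration 3: join on id=2 -> eps (id 2, parent_id=1, lvl 3).
Iteration 4: join on id=1 -> xi (id 1, parent_id=NULL, lvl 4).
Iteration 5: parent_id is NULL; no match; recursion stops.
SUM(lvl) = 0 + 1 + 2 + 3 + 4 = 10.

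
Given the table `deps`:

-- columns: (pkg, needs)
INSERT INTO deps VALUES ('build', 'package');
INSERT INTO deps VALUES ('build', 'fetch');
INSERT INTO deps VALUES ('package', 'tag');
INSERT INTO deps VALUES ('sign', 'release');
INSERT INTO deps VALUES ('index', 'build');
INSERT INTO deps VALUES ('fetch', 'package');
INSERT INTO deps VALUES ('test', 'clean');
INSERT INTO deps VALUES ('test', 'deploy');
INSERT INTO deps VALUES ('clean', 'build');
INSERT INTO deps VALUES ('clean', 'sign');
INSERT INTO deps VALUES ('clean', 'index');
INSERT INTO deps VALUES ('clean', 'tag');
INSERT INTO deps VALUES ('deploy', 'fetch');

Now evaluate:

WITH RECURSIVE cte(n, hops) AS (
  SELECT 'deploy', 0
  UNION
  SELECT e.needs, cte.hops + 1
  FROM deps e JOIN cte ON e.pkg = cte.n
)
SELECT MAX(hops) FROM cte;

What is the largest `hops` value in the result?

3

Base: (deploy, hops=0).
Iteration 1: edges from {deploy} -> (fetch, hops=1).
Iteration 2: edges from {fetch} -> (package, hops=2).
Iteration 3: edges from {package} -> (tag, hops=3).
Iteration 4: no outgoing edges from {tag}; recursion stops.
hops values: 0, 1, 2, 3; the maximum is 3.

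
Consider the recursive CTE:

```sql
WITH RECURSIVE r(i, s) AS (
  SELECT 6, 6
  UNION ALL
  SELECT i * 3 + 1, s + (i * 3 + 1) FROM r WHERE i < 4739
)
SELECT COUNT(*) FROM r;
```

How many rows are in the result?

8

Base: i=6, s=6.
Iteration 1: 6 < 4739 holds -> i = 6 * 3 + 1 = 19, s = 6 + 19 = 25.
Iteration 2: 19 < 4739 holds -> i = 19 * 3 + 1 = 58, s = 25 + 58 = 83.
Iteration 3: 58 < 4739 holds -> i = 58 * 3 + 1 = 175, s = 83 + 175 = 258.
Iteration 4: 175 < 4739 holds -> i = 175 * 3 + 1 = 526, s = 258 + 526 = 784.
Iteration 5: 526 < 4739 holds -> i = 526 * 3 + 1 = 1579, s = 784 + 1579 = 2363.
Iteration 6: 1579 < 4739 holds -> i = 1579 * 3 + 1 = 4738, s = 2363 + 4738 = 7101.
Iteration 7: 4738 < 4739 holds -> i = 4738 * 3 + 1 = 14215, s = 7101 + 14215 = 21316.
Iteration 8: 14215 < 4739 fails; recursion stops.
Total rows emitted: 8.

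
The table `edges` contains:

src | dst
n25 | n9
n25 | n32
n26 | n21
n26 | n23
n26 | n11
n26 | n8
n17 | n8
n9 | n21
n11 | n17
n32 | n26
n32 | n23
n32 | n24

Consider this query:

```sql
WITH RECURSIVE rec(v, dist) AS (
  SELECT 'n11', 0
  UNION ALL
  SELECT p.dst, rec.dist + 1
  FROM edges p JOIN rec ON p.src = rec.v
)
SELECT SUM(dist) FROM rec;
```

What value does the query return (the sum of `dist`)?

3

Base: (n11, dist=0).
Iteration 1: edges from {n11} -> (n17, dist=1).
Iteration 2: edges from {n17} -> (n8, dist=2).
Iteration 3: no outgoing edges from {n8}; recursion stops.
SUM(dist) = 0 + 1 + 2 = 3.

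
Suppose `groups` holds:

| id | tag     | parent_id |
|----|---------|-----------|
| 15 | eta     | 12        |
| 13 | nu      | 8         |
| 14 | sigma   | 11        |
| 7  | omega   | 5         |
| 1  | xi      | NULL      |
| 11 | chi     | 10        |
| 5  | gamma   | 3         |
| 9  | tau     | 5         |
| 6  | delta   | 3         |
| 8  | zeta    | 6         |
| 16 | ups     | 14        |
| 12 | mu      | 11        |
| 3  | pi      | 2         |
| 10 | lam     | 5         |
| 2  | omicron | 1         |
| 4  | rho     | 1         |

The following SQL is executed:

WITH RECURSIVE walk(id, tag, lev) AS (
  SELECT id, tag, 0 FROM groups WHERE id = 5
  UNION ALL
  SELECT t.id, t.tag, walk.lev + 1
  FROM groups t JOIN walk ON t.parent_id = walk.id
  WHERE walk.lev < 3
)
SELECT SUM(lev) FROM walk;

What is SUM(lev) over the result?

11

Base: id=5 (gamma) at lev 0.
Iteration 1: rows with parent_id in {5} -> omega (id 7, lev 1), tau (id 9, lev 1), lam (id 10, lev 1).
Iteration 2: rows with parent_id in {7,9,10} -> chi (id 11, lev 2).
Iteration 3: rows with parent_id in {11} -> mu (id 12, lev 3), sigma (id 14, lev 3).
Iteration 4: lev < 3 fails for all current rows; recursion stops.
SUM(lev) = 0 + 1 + 1 + 1 + 2 + 3 + 3 = 11.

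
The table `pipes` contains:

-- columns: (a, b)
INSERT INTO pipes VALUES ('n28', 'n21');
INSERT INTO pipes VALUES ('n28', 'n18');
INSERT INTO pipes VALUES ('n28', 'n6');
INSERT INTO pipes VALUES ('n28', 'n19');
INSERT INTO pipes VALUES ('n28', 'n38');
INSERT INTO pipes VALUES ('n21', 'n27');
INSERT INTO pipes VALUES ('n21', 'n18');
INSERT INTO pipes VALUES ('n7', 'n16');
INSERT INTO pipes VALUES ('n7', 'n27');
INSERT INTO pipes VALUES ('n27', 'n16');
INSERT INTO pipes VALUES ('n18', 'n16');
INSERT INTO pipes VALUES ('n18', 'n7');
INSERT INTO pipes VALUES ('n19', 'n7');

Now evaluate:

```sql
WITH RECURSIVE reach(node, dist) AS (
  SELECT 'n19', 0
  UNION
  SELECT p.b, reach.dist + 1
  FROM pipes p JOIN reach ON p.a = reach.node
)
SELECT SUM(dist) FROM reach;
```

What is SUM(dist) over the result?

Base: (n19, dist=0).
Iteration 1: edges from {n19} -> (n7, dist=1).
Iteration 2: edges from {n7} -> (n16, dist=2), (n27, dist=2).
Iteration 3: edges from {n16,n27} -> (n16, dist=3).
Iteration 4: no outgoing edges from {n16}; recursion stops.
SUM(dist) = 0 + 1 + 2 + 2 + 3 = 8.

8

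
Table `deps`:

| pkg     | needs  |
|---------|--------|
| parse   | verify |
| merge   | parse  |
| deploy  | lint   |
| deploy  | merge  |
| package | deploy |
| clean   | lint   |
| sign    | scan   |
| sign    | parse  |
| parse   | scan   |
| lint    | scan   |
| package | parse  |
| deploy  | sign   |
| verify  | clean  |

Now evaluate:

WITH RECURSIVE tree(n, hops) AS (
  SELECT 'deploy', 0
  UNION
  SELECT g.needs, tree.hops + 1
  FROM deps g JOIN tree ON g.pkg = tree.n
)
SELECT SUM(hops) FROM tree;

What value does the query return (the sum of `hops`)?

28

Base: (deploy, hops=0).
Iteration 1: edges from {deploy} -> (lint, hops=1), (merge, hops=1), (sign, hops=1).
Iteration 2: edges from {lint,merge,sign} -> (parse, hops=2), (scan, hops=2). [UNION drops 2 duplicate row(s)]
Iteration 3: edges from {parse,scan} -> (scan, hops=3), (verify, hops=3).
Iteration 4: edges from {scan,verify} -> (clean, hops=4).
Iteration 5: edges from {clean} -> (lint, hops=5).
Iteration 6: edges from {lint} -> (scan, hops=6).
Iteration 7: no outgoing edges from {scan}; recursion stops.
SUM(hops) = 0 + 1 + 1 + 1 + 2 + 2 + 3 + 3 + 4 + 5 + 6 = 28.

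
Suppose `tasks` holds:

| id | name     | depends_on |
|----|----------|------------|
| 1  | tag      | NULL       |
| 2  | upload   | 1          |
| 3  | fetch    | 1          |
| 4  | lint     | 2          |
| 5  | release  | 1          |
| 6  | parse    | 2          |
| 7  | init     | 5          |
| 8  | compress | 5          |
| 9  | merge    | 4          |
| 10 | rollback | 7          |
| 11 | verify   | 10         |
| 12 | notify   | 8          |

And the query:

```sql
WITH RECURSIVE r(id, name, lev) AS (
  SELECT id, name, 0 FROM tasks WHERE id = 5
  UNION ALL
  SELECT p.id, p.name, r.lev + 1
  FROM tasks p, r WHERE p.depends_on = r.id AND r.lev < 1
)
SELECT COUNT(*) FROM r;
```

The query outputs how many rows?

3

Base: id=5 (release) at lev 0.
Iteration 1: rows with depends_on in {5} -> init (id 7, lev 1), compress (id 8, lev 1).
Iteration 2: lev < 1 fails for all current rows; recursion stops.
Total rows emitted: 3.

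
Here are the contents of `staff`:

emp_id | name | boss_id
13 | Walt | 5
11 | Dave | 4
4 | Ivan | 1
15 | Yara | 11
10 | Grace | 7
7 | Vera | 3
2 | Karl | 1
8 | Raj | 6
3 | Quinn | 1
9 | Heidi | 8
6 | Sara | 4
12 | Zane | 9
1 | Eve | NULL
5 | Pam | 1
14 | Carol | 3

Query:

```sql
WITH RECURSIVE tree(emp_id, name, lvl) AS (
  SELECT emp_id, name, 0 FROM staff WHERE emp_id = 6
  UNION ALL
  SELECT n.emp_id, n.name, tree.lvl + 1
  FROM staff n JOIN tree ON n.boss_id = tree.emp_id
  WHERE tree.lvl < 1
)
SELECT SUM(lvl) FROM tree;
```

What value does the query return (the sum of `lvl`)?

1

Base: emp_id=6 (Sara) at lvl 0.
Iteration 1: rows with boss_id in {6} -> Raj (id 8, lvl 1).
Iteration 2: lvl < 1 fails for all current rows; recursion stops.
SUM(lvl) = 0 + 1 = 1.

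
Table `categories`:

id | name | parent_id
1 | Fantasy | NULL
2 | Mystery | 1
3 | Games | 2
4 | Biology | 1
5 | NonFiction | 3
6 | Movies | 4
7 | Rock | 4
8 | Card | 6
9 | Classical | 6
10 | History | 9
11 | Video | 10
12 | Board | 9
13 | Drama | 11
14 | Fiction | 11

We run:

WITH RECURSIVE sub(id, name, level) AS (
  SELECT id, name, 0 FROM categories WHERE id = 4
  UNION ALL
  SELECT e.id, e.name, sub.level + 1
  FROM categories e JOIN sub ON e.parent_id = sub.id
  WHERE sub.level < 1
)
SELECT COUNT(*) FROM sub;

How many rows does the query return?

3

Base: id=4 (Biology) at level 0.
Iteration 1: rows with parent_id in {4} -> Movies (id 6, level 1), Rock (id 7, level 1).
Iteration 2: level < 1 fails for all current rows; recursion stops.
Total rows emitted: 3.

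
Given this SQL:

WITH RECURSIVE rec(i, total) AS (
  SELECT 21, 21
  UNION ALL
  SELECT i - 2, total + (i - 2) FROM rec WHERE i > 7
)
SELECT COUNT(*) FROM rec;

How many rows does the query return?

8

Base: i=21, total=21.
Iteration 1: 21 > 7 holds -> i = 21 - 2 = 19, total = 21 + 19 = 40.
Iteration 2: 19 > 7 holds -> i = 19 - 2 = 17, total = 40 + 17 = 57.
Iteration 3: 17 > 7 holds -> i = 17 - 2 = 15, total = 57 + 15 = 72.
Iteration 4: 15 > 7 holds -> i = 15 - 2 = 13, total = 72 + 13 = 85.
Iteration 5: 13 > 7 holds -> i = 13 - 2 = 11, total = 85 + 11 = 96.
Iteration 6: 11 > 7 holds -> i = 11 - 2 = 9, total = 96 + 9 = 105.
Iteration 7: 9 > 7 holds -> i = 9 - 2 = 7, total = 105 + 7 = 112.
Iteration 8: 7 > 7 fails; recursion stops.
Total rows emitted: 8.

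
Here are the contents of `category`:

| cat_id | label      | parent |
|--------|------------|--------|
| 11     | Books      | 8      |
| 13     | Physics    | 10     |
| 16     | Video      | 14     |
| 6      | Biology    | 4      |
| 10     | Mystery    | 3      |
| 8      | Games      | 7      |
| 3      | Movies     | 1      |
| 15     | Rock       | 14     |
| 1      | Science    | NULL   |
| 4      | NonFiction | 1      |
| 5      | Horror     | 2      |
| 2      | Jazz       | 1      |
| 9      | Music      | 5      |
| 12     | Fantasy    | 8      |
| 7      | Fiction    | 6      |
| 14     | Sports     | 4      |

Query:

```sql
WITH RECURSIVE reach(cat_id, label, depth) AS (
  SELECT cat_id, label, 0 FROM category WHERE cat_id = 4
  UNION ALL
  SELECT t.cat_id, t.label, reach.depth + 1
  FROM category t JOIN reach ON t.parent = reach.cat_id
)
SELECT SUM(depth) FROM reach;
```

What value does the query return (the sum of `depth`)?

Base: cat_id=4 (NonFiction) at depth 0.
Iteration 1: rows with parent in {4} -> Biology (id 6, depth 1), Sports (id 14, depth 1).
Iteration 2: rows with parent in {6,14} -> Fiction (id 7, depth 2), Rock (id 15, depth 2), Video (id 16, depth 2).
Iteration 3: rows with parent in {7,15,16} -> Games (id 8, depth 3).
Iteration 4: rows with parent in {8} -> Books (id 11, depth 4), Fantasy (id 12, depth 4).
Iteration 5: no rows with parent in {11,12}; recursion stops.
SUM(depth) = 0 + 1 + 1 + 2 + 2 + 2 + 3 + 4 + 4 = 19.

19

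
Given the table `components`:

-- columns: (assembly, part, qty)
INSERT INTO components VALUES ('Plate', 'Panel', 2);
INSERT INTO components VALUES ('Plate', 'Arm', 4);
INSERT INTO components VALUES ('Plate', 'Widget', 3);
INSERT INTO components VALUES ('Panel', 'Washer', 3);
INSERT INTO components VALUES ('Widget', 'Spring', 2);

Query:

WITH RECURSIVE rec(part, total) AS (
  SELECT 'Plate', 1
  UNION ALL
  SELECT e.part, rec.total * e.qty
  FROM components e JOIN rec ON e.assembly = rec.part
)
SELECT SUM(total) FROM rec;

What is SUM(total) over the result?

22

Base: (Plate, total=1).
Iteration 1: components of {Plate} -> Arm = 1*4 = 4, Panel = 1*2 = 2, Widget = 1*3 = 3.
Iteration 2: components of {Arm,Panel,Widget} -> Spring = 3*2 = 6, Washer = 2*3 = 6.
Iteration 3: no further components; recursion stops.
SUM(total) = 1 + 2 + 4 + 3 + 6 + 6 = 22.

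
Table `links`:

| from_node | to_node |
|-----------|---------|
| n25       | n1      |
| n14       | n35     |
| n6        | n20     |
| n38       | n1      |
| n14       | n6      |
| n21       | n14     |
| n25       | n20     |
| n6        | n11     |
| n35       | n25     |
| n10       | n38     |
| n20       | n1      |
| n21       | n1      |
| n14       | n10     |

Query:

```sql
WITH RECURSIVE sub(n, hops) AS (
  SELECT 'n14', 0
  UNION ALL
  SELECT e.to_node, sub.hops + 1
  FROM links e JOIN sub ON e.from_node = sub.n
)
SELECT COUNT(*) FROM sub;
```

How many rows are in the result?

Base: (n14, hops=0).
Iteration 1: edges from {n14} -> (n10, hops=1), (n35, hops=1), (n6, hops=1).
Iteration 2: edges from {n10,n35,n6} -> (n11, hops=2), (n20, hops=2), (n25, hops=2), (n38, hops=2).
Iteration 3: edges from {n11,n20,n25,n38} -> (n1, hops=3) x3, (n20, hops=3). [UNION ALL keeps all 4 new rows, including repeats]
Iteration 4: edges from {n1,n20} -> (n1, hops=4).
Iteration 5: no outgoing edges from {n1}; recursion stops.
Total rows emitted: 13.

13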